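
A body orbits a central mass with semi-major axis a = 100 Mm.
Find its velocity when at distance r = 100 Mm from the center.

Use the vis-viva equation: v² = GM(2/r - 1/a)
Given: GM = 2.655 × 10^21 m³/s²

Convert to SI: a = 100 Mm = 1e+08 m; r = 100 Mm = 1e+08 m.
Vis-viva: v = √(GM · (2/r − 1/a)).
2/r − 1/a = 2/1e+08 − 1/1e+08 = 1e-08 m⁻¹.
v = √(2.655e+21 · 1e-08) m/s ≈ 5.153e+06 m/s = 5153 km/s.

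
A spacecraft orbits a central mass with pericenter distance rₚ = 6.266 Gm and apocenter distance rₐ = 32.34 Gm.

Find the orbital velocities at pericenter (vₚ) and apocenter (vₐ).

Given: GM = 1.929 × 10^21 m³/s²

Convert to SI: rₚ = 6.266 Gm = 6.266e+09 m; rₐ = 32.34 Gm = 3.234e+10 m.
Use the vis-viva equation v² = GM(2/r − 1/a) with a = (rₚ + rₐ)/2 = (6.266e+09 + 3.234e+10)/2 = 1.9303e+10 m.
vₚ = √(GM · (2/rₚ − 1/a)) = √(1.929e+21 · (2/6.266e+09 − 1/1.9303e+10)) m/s ≈ 7.182e+05 m/s = 718.2 km/s.
vₐ = √(GM · (2/rₐ − 1/a)) = √(1.929e+21 · (2/3.234e+10 − 1/1.9303e+10)) m/s ≈ 1.391e+05 m/s = 139.1 km/s.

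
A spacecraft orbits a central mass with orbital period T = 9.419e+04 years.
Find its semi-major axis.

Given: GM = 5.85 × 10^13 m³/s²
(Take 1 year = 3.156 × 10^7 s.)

Convert to SI: T = 9.419e+04 years = 2.97264e+12 s.
Invert Kepler's third law: a = (GM · T² / (4π²))^(1/3).
Substituting T = 2.97264e+12 s and GM = 5.85e+13 m³/s²:
a = (5.85e+13 · (2.97264e+12)² / (4π²))^(1/3) m
a ≈ 2.357e+12 m = 2.357 Tm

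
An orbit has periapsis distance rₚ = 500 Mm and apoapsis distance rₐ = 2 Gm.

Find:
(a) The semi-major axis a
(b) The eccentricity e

Convert to SI: rₚ = 500 Mm = 5e+08 m; rₐ = 2 Gm = 2e+09 m.
(a) a = (rₚ + rₐ) / 2 = (5e+08 + 2e+09) / 2 ≈ 1.25e+09 m = 1.25 Gm.
(b) e = (rₐ − rₚ) / (rₐ + rₚ) = (2e+09 − 5e+08) / (2e+09 + 5e+08) ≈ 0.6.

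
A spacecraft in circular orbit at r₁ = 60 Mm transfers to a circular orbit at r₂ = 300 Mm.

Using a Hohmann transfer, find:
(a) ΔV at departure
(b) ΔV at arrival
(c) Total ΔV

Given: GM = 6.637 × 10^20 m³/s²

Convert to SI: r₁ = 60 Mm = 6e+07 m; r₂ = 300 Mm = 3e+08 m.
Transfer semi-major axis: a_t = (r₁ + r₂)/2 = (6e+07 + 3e+08)/2 = 1.8e+08 m.
Circular speeds: v₁ = √(GM/r₁) = 3.32591e+06 m/s, v₂ = √(GM/r₂) = 1.48739e+06 m/s.
Transfer speeds (vis-viva v² = GM(2/r − 1/a_t)): v₁ᵗ = 4.29373e+06 m/s, v₂ᵗ = 858746 m/s.
(a) ΔV₁ = |v₁ᵗ − v₁| ≈ 9.678e+05 m/s = 967.8 km/s.
(b) ΔV₂ = |v₂ − v₂ᵗ| ≈ 6.286e+05 m/s = 628.6 km/s.
(c) ΔV_total = ΔV₁ + ΔV₂ ≈ 1.596e+06 m/s = 1596 km/s.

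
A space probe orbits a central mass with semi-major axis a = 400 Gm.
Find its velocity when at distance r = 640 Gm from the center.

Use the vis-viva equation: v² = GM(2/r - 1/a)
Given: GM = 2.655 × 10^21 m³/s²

Convert to SI: a = 400 Gm = 4e+11 m; r = 640 Gm = 6.4e+11 m.
Vis-viva: v = √(GM · (2/r − 1/a)).
2/r − 1/a = 2/6.4e+11 − 1/4e+11 = 6.25e-13 m⁻¹.
v = √(2.655e+21 · 6.25e-13) m/s ≈ 4.074e+04 m/s = 40.74 km/s.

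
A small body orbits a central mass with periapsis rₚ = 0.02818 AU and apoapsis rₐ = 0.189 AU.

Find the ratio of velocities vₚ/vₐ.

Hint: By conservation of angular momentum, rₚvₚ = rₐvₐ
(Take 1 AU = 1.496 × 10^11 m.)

Convert to SI: rₚ = 0.02818 AU = 4.21573e+09 m; rₐ = 0.189 AU = 2.82744e+10 m.
Conservation of angular momentum gives rₚvₚ = rₐvₐ, so vₚ/vₐ = rₐ/rₚ.
vₚ/vₐ = 2.82744e+10 / 4.21573e+09 ≈ 6.707.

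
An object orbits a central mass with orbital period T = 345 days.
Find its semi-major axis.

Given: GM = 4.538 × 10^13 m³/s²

Convert to SI: T = 345 days = 2.9808e+07 s.
Invert Kepler's third law: a = (GM · T² / (4π²))^(1/3).
Substituting T = 2.9808e+07 s and GM = 4.538e+13 m³/s²:
a = (4.538e+13 · (2.9808e+07)² / (4π²))^(1/3) m
a ≈ 1.007e+09 m = 1.007 × 10^9 m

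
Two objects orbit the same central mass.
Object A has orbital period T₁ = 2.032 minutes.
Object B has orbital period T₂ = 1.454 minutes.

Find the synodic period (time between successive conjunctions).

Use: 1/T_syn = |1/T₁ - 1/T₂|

Convert to SI: T₁ = 2.032 minutes = 121.92 s; T₂ = 1.454 minutes = 87.24 s.
T_syn = |T₁ · T₂ / (T₁ − T₂)|.
T_syn = |121.92 · 87.24 / (121.92 − 87.24)| s ≈ 306.7 s = 5.112 minutes.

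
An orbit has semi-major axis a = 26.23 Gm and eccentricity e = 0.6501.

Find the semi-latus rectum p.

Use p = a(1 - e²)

Convert to SI: a = 26.23 Gm = 2.623e+10 m.
p = a (1 − e²).
p = 2.623e+10 · (1 − (0.6501)²) = 2.623e+10 · 0.57737 ≈ 1.514e+10 m = 15.14 Gm.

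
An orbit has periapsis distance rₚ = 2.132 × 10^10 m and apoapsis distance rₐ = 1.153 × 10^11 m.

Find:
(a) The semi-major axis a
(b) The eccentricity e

(a) a = (rₚ + rₐ) / 2 = (2.132e+10 + 1.153e+11) / 2 ≈ 6.831e+10 m = 6.831 × 10^10 m.
(b) e = (rₐ − rₚ) / (rₐ + rₚ) = (1.153e+11 − 2.132e+10) / (1.153e+11 + 2.132e+10) ≈ 0.6879.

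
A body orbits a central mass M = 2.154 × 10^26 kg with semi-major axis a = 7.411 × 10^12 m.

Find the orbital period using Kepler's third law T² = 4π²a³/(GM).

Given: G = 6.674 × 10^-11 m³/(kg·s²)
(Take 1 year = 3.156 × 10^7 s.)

GM = G · M = 6.674e-11 · 2.154e+26 = 1.43758e+16 m³/s².
Kepler's third law: T = 2π √(a³ / GM).
Substituting a = 7.411e+12 m and GM = 1.43758e+16 m³/s²:
T = 2π √((7.411e+12)³ / 1.43758e+16) s
T ≈ 1.057e+12 s = 3.35e+04 years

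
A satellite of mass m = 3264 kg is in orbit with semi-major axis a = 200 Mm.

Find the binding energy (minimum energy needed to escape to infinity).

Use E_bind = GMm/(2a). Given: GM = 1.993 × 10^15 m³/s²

Convert to SI: a = 200 Mm = 2e+08 m.
Total orbital energy is E = −GMm/(2a); binding energy is E_bind = −E = GMm/(2a).
E_bind = 1.993e+15 · 3264 / (2 · 2e+08) J ≈ 1.626e+10 J = 16.26 GJ.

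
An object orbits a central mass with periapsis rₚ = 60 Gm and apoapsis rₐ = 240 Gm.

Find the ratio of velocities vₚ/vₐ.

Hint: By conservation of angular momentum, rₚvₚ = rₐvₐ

Convert to SI: rₚ = 60 Gm = 6e+10 m; rₐ = 240 Gm = 2.4e+11 m.
Conservation of angular momentum gives rₚvₚ = rₐvₐ, so vₚ/vₐ = rₐ/rₚ.
vₚ/vₐ = 2.4e+11 / 6e+10 ≈ 4.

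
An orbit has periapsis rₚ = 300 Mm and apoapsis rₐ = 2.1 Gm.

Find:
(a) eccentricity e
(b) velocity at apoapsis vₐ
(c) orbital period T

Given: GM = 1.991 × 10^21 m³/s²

Convert to SI: rₚ = 300 Mm = 3e+08 m; rₐ = 2.1 Gm = 2.1e+09 m.
(a) e = (rₐ − rₚ)/(rₐ + rₚ) = (2.1e+09 − 3e+08)/(2.1e+09 + 3e+08) ≈ 0.75
(b) With a = (rₚ + rₐ)/2 = 1.2e+09 m, vₐ = √(GM (2/rₐ − 1/a)) = √(1.991e+21 · (2/2.1e+09 − 1/1.2e+09)) m/s ≈ 4.869e+05 m/s
(c) With a = (rₚ + rₐ)/2 = 1.2e+09 m, T = 2π √(a³/GM) = 2π √((1.2e+09)³/1.991e+21) s ≈ 5854 s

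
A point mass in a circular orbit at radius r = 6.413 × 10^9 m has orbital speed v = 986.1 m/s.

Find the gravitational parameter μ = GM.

For a circular orbit v² = GM/r, so GM = v² · r.
GM = (986.1)² · 6.413e+09 m³/s² ≈ 6.236e+15 m³/s² = 6.236 × 10^15 m³/s².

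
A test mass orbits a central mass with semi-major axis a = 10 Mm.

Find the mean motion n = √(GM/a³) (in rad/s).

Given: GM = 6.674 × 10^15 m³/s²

Convert to SI: a = 10 Mm = 1e+07 m.
n = √(GM / a³).
n = √(6.674e+15 / (1e+07)³) rad/s ≈ 0.002583 rad/s.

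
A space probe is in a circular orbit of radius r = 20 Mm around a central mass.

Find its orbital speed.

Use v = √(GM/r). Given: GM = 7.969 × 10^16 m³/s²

Convert to SI: r = 20 Mm = 2e+07 m.
For a circular orbit, gravity supplies the centripetal force, so v = √(GM / r).
v = √(7.969e+16 / 2e+07) m/s ≈ 6.312e+04 m/s = 63.12 km/s.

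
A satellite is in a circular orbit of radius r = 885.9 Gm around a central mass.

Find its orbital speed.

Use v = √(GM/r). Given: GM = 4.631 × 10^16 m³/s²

Convert to SI: r = 885.9 Gm = 8.859e+11 m.
For a circular orbit, gravity supplies the centripetal force, so v = √(GM / r).
v = √(4.631e+16 / 8.859e+11) m/s ≈ 228.6 m/s = 228.6 m/s.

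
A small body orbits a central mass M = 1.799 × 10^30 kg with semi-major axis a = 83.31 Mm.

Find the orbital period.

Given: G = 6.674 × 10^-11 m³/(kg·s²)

Convert to SI: a = 83.31 Mm = 8.331e+07 m.
GM = G · M = 6.674e-11 · 1.799e+30 = 1.20065e+20 m³/s².
Kepler's third law: T = 2π √(a³ / GM).
Substituting a = 8.331e+07 m and GM = 1.20065e+20 m³/s²:
T = 2π √((8.331e+07)³ / 1.20065e+20) s
T ≈ 436 s = 7.267 minutes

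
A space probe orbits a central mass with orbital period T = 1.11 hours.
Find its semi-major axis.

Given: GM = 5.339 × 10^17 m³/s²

Convert to SI: T = 1.11 hours = 3996 s.
Invert Kepler's third law: a = (GM · T² / (4π²))^(1/3).
Substituting T = 3996 s and GM = 5.339e+17 m³/s²:
a = (5.339e+17 · (3996)² / (4π²))^(1/3) m
a ≈ 6e+07 m = 60 Mm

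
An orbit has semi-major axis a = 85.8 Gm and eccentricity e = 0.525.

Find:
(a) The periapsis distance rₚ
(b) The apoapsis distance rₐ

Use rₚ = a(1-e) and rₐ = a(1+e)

Convert to SI: a = 85.8 Gm = 8.58e+10 m.
(a) rₚ = a(1 − e) = 8.58e+10 · (1 − 0.525) = 8.58e+10 · 0.475 ≈ 4.076e+10 m = 40.76 Gm.
(b) rₐ = a(1 + e) = 8.58e+10 · (1 + 0.525) = 8.58e+10 · 1.525 ≈ 1.308e+11 m = 130.8 Gm.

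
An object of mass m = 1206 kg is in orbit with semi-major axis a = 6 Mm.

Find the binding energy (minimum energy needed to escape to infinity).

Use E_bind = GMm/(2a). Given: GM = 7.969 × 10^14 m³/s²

Convert to SI: a = 6 Mm = 6e+06 m.
Total orbital energy is E = −GMm/(2a); binding energy is E_bind = −E = GMm/(2a).
E_bind = 7.969e+14 · 1206 / (2 · 6e+06) J ≈ 8.009e+10 J = 80.09 GJ.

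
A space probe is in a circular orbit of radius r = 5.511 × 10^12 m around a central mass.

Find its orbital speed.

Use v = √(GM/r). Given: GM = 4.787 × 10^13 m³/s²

For a circular orbit, gravity supplies the centripetal force, so v = √(GM / r).
v = √(4.787e+13 / 5.511e+12) m/s ≈ 2.947 m/s = 2.947 m/s.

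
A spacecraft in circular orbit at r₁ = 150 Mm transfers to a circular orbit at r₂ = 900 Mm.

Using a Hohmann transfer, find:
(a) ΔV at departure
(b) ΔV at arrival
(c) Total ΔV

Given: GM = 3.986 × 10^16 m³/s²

Convert to SI: r₁ = 150 Mm = 1.5e+08 m; r₂ = 900 Mm = 9e+08 m.
Transfer semi-major axis: a_t = (r₁ + r₂)/2 = (1.5e+08 + 9e+08)/2 = 5.25e+08 m.
Circular speeds: v₁ = √(GM/r₁) = 16301.3 m/s, v₂ = √(GM/r₂) = 6654.99 m/s.
Transfer speeds (vis-viva v² = GM(2/r − 1/a_t)): v₁ᵗ = 21343.4 m/s, v₂ᵗ = 3557.24 m/s.
(a) ΔV₁ = |v₁ᵗ − v₁| ≈ 5042 m/s = 5.042 km/s.
(b) ΔV₂ = |v₂ − v₂ᵗ| ≈ 3098 m/s = 3.098 km/s.
(c) ΔV_total = ΔV₁ + ΔV₂ ≈ 8140 m/s = 8.14 km/s.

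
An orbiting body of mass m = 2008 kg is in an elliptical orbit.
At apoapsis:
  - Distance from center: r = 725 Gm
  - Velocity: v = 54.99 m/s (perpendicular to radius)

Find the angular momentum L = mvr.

Convert to SI: r = 725 Gm = 7.25e+11 m.
Since v is perpendicular to r, L = m · v · r.
L = 2008 · 54.99 · 7.25e+11 kg·m²/s ≈ 8.005e+16 kg·m²/s.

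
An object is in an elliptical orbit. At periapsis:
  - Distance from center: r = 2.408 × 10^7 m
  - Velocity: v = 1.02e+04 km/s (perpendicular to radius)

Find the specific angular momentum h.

Convert to SI: v = 1.02e+04 km/s = 1.02e+07 m/s.
With v perpendicular to r, h = r · v.
h = 2.408e+07 · 1.02e+07 m²/s ≈ 2.456e+14 m²/s.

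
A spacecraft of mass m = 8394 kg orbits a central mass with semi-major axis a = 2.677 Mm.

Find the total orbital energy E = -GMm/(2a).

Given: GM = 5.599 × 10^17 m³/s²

Convert to SI: a = 2.677 Mm = 2.677e+06 m.
E = −GMm / (2a).
E = −5.599e+17 · 8394 / (2 · 2.677e+06) J ≈ -8.778e+14 J = -877.8 TJ.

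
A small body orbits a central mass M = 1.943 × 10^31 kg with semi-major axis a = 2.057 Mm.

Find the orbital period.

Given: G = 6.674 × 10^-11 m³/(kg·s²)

Convert to SI: a = 2.057 Mm = 2.057e+06 m.
GM = G · M = 6.674e-11 · 1.943e+31 = 1.29676e+21 m³/s².
Kepler's third law: T = 2π √(a³ / GM).
Substituting a = 2.057e+06 m and GM = 1.29676e+21 m³/s²:
T = 2π √((2.057e+06)³ / 1.29676e+21) s
T ≈ 0.5148 s = 0.5148 seconds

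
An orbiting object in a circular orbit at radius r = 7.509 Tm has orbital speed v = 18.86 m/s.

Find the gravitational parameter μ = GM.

Convert to SI: r = 7.509 Tm = 7.509e+12 m.
For a circular orbit v² = GM/r, so GM = v² · r.
GM = (18.86)² · 7.509e+12 m³/s² ≈ 2.671e+15 m³/s² = 2.671 × 10^15 m³/s².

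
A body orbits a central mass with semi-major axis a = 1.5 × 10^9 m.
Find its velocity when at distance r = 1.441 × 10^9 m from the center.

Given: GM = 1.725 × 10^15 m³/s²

Vis-viva: v = √(GM · (2/r − 1/a)).
2/r − 1/a = 2/1.441e+09 − 1/1.5e+09 = 7.21258e-10 m⁻¹.
v = √(1.725e+15 · 7.21258e-10) m/s ≈ 1115 m/s = 1.115 km/s.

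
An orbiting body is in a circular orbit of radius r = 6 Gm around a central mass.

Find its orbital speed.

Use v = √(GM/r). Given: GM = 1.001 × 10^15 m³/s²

Convert to SI: r = 6 Gm = 6e+09 m.
For a circular orbit, gravity supplies the centripetal force, so v = √(GM / r).
v = √(1.001e+15 / 6e+09) m/s ≈ 408.5 m/s = 408.5 m/s.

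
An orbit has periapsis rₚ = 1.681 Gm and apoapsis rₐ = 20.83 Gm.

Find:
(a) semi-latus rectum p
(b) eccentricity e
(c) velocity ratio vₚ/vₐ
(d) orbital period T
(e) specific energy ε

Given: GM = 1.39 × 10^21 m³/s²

Convert to SI: rₚ = 1.681 Gm = 1.681e+09 m; rₐ = 20.83 Gm = 2.083e+10 m.
(a) From a = (rₚ + rₐ)/2 = 1.12555e+10 m and e = (rₐ − rₚ)/(rₐ + rₚ) = 0.850651, p = a(1 − e²) = 1.12555e+10 · (1 − (0.850651)²) ≈ 3.111e+09 m
(b) e = (rₐ − rₚ)/(rₐ + rₚ) = (2.083e+10 − 1.681e+09)/(2.083e+10 + 1.681e+09) ≈ 0.8507
(c) Conservation of angular momentum (rₚvₚ = rₐvₐ) gives vₚ/vₐ = rₐ/rₚ = 2.083e+10/1.681e+09 ≈ 12.39
(d) With a = (rₚ + rₐ)/2 = 1.12555e+10 m, T = 2π √(a³/GM) = 2π √((1.12555e+10)³/1.39e+21) s ≈ 2.012e+05 s
(e) With a = (rₚ + rₐ)/2 = 1.12555e+10 m, ε = −GM/(2a) = −1.39e+21/(2 · 1.12555e+10) J/kg ≈ -6.175e+10 J/kg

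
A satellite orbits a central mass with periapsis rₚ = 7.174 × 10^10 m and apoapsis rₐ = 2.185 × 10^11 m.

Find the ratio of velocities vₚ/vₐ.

Conservation of angular momentum gives rₚvₚ = rₐvₐ, so vₚ/vₐ = rₐ/rₚ.
vₚ/vₐ = 2.185e+11 / 7.174e+10 ≈ 3.046.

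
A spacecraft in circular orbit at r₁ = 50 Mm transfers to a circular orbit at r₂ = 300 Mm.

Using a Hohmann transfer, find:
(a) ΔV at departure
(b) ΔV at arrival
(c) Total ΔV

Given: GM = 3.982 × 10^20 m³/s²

Convert to SI: r₁ = 50 Mm = 5e+07 m; r₂ = 300 Mm = 3e+08 m.
Transfer semi-major axis: a_t = (r₁ + r₂)/2 = (5e+07 + 3e+08)/2 = 1.75e+08 m.
Circular speeds: v₁ = √(GM/r₁) = 2.82206e+06 m/s, v₂ = √(GM/r₂) = 1.1521e+06 m/s.
Transfer speeds (vis-viva v² = GM(2/r − 1/a_t)): v₁ᵗ = 3.69494e+06 m/s, v₂ᵗ = 615823 m/s.
(a) ΔV₁ = |v₁ᵗ − v₁| ≈ 8.729e+05 m/s = 872.9 km/s.
(b) ΔV₂ = |v₂ − v₂ᵗ| ≈ 5.363e+05 m/s = 536.3 km/s.
(c) ΔV_total = ΔV₁ + ΔV₂ ≈ 1.409e+06 m/s = 1409 km/s.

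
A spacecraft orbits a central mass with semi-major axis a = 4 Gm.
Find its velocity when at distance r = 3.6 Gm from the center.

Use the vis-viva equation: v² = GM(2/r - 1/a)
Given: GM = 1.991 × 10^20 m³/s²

Convert to SI: a = 4 Gm = 4e+09 m; r = 3.6 Gm = 3.6e+09 m.
Vis-viva: v = √(GM · (2/r − 1/a)).
2/r − 1/a = 2/3.6e+09 − 1/4e+09 = 3.05556e-10 m⁻¹.
v = √(1.991e+20 · 3.05556e-10) m/s ≈ 2.466e+05 m/s = 246.6 km/s.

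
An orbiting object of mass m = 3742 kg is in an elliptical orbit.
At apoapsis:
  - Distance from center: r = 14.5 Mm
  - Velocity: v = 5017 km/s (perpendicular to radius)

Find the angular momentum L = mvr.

Convert to SI: r = 14.5 Mm = 1.45e+07 m; v = 5017 km/s = 5.017e+06 m/s.
Since v is perpendicular to r, L = m · v · r.
L = 3742 · 5.017e+06 · 1.45e+07 kg·m²/s ≈ 2.722e+17 kg·m²/s.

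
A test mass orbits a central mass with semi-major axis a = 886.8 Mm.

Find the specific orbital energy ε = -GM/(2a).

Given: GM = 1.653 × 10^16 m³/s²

Convert to SI: a = 886.8 Mm = 8.868e+08 m.
ε = −GM / (2a).
ε = −1.653e+16 / (2 · 8.868e+08) J/kg ≈ -9.32e+06 J/kg = -9.32 MJ/kg.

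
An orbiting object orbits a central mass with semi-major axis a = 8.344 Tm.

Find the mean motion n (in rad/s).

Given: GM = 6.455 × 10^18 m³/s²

Convert to SI: a = 8.344 Tm = 8.344e+12 m.
n = √(GM / a³).
n = √(6.455e+18 / (8.344e+12)³) rad/s ≈ 1.054e-10 rad/s.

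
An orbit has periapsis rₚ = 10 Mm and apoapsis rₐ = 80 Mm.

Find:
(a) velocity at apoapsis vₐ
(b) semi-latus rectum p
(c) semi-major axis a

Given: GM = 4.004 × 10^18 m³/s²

Convert to SI: rₚ = 10 Mm = 1e+07 m; rₐ = 80 Mm = 8e+07 m.
(a) With a = (rₚ + rₐ)/2 = 4.5e+07 m, vₐ = √(GM (2/rₐ − 1/a)) = √(4.004e+18 · (2/8e+07 − 1/4.5e+07)) m/s ≈ 1.055e+05 m/s
(b) From a = (rₚ + rₐ)/2 = 4.5e+07 m and e = (rₐ − rₚ)/(rₐ + rₚ) = 0.777778, p = a(1 − e²) = 4.5e+07 · (1 − (0.777778)²) ≈ 1.778e+07 m
(c) a = (rₚ + rₐ)/2 = (1e+07 + 8e+07)/2 ≈ 4.5e+07 m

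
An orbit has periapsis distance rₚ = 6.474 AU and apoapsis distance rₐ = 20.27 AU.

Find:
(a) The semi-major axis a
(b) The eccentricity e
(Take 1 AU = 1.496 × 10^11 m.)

Convert to SI: rₚ = 6.474 AU = 9.6851e+11 m; rₐ = 20.27 AU = 3.03239e+12 m.
(a) a = (rₚ + rₐ) / 2 = (9.6851e+11 + 3.03239e+12) / 2 ≈ 2e+12 m = 13.37 AU.
(b) e = (rₐ − rₚ) / (rₐ + rₚ) = (3.03239e+12 − 9.6851e+11) / (3.03239e+12 + 9.6851e+11) ≈ 0.5159.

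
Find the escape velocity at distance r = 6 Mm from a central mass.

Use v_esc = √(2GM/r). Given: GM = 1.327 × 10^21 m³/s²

Convert to SI: r = 6 Mm = 6e+06 m.
Escape velocity comes from setting total energy to zero: ½v² − GM/r = 0 ⇒ v_esc = √(2GM / r).
v_esc = √(2 · 1.327e+21 / 6e+06) m/s ≈ 2.103e+07 m/s = 2.103e+04 km/s.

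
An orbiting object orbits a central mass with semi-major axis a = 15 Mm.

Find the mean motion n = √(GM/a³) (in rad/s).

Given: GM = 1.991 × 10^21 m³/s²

Convert to SI: a = 15 Mm = 1.5e+07 m.
n = √(GM / a³).
n = √(1.991e+21 / (1.5e+07)³) rad/s ≈ 0.7681 rad/s.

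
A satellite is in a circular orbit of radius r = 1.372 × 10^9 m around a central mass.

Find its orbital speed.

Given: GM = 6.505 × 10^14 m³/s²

For a circular orbit, gravity supplies the centripetal force, so v = √(GM / r).
v = √(6.505e+14 / 1.372e+09) m/s ≈ 688.6 m/s = 688.6 m/s.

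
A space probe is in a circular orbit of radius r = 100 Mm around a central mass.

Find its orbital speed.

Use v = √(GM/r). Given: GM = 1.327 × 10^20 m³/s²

Convert to SI: r = 100 Mm = 1e+08 m.
For a circular orbit, gravity supplies the centripetal force, so v = √(GM / r).
v = √(1.327e+20 / 1e+08) m/s ≈ 1.152e+06 m/s = 1152 km/s.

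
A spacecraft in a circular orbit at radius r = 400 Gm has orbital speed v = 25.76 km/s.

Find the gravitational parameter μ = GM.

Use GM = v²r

Convert to SI: r = 400 Gm = 4e+11 m; v = 25.76 km/s = 25760 m/s.
For a circular orbit v² = GM/r, so GM = v² · r.
GM = (25760)² · 4e+11 m³/s² ≈ 2.654e+20 m³/s² = 2.654 × 10^20 m³/s².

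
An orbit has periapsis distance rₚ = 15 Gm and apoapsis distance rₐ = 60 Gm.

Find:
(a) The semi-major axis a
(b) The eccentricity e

Convert to SI: rₚ = 15 Gm = 1.5e+10 m; rₐ = 60 Gm = 6e+10 m.
(a) a = (rₚ + rₐ) / 2 = (1.5e+10 + 6e+10) / 2 ≈ 3.75e+10 m = 37.5 Gm.
(b) e = (rₐ − rₚ) / (rₐ + rₚ) = (6e+10 − 1.5e+10) / (6e+10 + 1.5e+10) ≈ 0.6.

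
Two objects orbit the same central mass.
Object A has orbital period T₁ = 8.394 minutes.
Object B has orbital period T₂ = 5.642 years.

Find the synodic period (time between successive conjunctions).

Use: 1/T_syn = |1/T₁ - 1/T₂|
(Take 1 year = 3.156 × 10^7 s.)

Convert to SI: T₁ = 8.394 minutes = 503.64 s; T₂ = 5.642 years = 1.78062e+08 s.
T_syn = |T₁ · T₂ / (T₁ − T₂)|.
T_syn = |503.64 · 1.78062e+08 / (503.64 − 1.78062e+08)| s ≈ 503.6 s = 8.394 minutes.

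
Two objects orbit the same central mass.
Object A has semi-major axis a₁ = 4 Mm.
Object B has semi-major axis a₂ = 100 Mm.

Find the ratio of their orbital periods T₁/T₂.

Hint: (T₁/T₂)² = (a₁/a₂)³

Convert to SI: a₁ = 4 Mm = 4e+06 m; a₂ = 100 Mm = 1e+08 m.
From Kepler's third law, (T₁/T₂)² = (a₁/a₂)³, so T₁/T₂ = (a₁/a₂)^(3/2).
a₁/a₂ = 4e+06 / 1e+08 = 0.04.
T₁/T₂ = (0.04)^(3/2) ≈ 0.008.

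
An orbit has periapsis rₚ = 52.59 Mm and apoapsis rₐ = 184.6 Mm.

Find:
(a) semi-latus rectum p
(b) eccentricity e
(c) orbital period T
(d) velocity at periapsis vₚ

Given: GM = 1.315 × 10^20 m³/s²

Convert to SI: rₚ = 52.59 Mm = 5.259e+07 m; rₐ = 184.6 Mm = 1.846e+08 m.
(a) From a = (rₚ + rₐ)/2 = 1.18595e+08 m and e = (rₐ − rₚ)/(rₐ + rₚ) = 0.556558, p = a(1 − e²) = 1.18595e+08 · (1 − (0.556558)²) ≈ 8.186e+07 m
(b) e = (rₐ − rₚ)/(rₐ + rₚ) = (1.846e+08 − 5.259e+07)/(1.846e+08 + 5.259e+07) ≈ 0.5566
(c) With a = (rₚ + rₐ)/2 = 1.18595e+08 m, T = 2π √(a³/GM) = 2π √((1.18595e+08)³/1.315e+20) s ≈ 707.6 s
(d) With a = (rₚ + rₐ)/2 = 1.18595e+08 m, vₚ = √(GM (2/rₚ − 1/a)) = √(1.315e+20 · (2/5.259e+07 − 1/1.18595e+08)) m/s ≈ 1.973e+06 m/s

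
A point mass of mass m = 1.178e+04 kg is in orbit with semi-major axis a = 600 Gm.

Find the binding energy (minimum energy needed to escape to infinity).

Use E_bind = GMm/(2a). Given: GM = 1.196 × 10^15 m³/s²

Convert to SI: a = 600 Gm = 6e+11 m.
Total orbital energy is E = −GMm/(2a); binding energy is E_bind = −E = GMm/(2a).
E_bind = 1.196e+15 · 1.178e+04 / (2 · 6e+11) J ≈ 1.174e+07 J = 11.74 MJ.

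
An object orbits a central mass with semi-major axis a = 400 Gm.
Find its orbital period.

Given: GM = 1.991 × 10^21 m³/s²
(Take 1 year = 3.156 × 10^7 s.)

Convert to SI: a = 400 Gm = 4e+11 m.
Kepler's third law: T = 2π √(a³ / GM).
Substituting a = 4e+11 m and GM = 1.991e+21 m³/s²:
T = 2π √((4e+11)³ / 1.991e+21) s
T ≈ 3.562e+07 s = 1.129 years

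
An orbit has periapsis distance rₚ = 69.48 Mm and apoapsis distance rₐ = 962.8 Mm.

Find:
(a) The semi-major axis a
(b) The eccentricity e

Convert to SI: rₚ = 69.48 Mm = 6.948e+07 m; rₐ = 962.8 Mm = 9.628e+08 m.
(a) a = (rₚ + rₐ) / 2 = (6.948e+07 + 9.628e+08) / 2 ≈ 5.161e+08 m = 516.1 Mm.
(b) e = (rₐ − rₚ) / (rₐ + rₚ) = (9.628e+08 − 6.948e+07) / (9.628e+08 + 6.948e+07) ≈ 0.8654.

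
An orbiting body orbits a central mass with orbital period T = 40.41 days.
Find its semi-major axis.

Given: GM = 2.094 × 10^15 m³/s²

Convert to SI: T = 40.41 days = 3.49142e+06 s.
Invert Kepler's third law: a = (GM · T² / (4π²))^(1/3).
Substituting T = 3.49142e+06 s and GM = 2.094e+15 m³/s²:
a = (2.094e+15 · (3.49142e+06)² / (4π²))^(1/3) m
a ≈ 8.647e+08 m = 8.647 × 10^8 m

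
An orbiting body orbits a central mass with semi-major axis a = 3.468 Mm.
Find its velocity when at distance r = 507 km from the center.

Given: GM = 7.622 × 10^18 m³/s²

Convert to SI: a = 3.468 Mm = 3.468e+06 m; r = 507 km = 507000 m.
Vis-viva: v = √(GM · (2/r − 1/a)).
2/r − 1/a = 2/507000 − 1/3.468e+06 = 3.65642e-06 m⁻¹.
v = √(7.622e+18 · 3.65642e-06) m/s ≈ 5.279e+06 m/s = 5279 km/s.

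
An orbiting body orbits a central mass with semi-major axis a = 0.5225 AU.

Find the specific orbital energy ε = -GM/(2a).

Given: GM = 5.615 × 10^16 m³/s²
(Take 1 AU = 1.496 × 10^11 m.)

Convert to SI: a = 0.5225 AU = 7.8166e+10 m.
ε = −GM / (2a).
ε = −5.615e+16 / (2 · 7.8166e+10) J/kg ≈ -3.592e+05 J/kg = -359.2 kJ/kg.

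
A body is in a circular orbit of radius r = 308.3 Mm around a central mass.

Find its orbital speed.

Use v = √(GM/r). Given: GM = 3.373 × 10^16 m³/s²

Convert to SI: r = 308.3 Mm = 3.083e+08 m.
For a circular orbit, gravity supplies the centripetal force, so v = √(GM / r).
v = √(3.373e+16 / 3.083e+08) m/s ≈ 1.046e+04 m/s = 10.46 km/s.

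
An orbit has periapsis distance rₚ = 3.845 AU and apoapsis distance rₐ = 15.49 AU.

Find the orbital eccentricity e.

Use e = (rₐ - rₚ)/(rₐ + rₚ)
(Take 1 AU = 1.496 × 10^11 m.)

Convert to SI: rₚ = 3.845 AU = 5.75212e+11 m; rₐ = 15.49 AU = 2.3173e+12 m.
e = (rₐ − rₚ) / (rₐ + rₚ).
e = (2.3173e+12 − 5.75212e+11) / (2.3173e+12 + 5.75212e+11) = 1.74209e+12 / 2.89252e+12 ≈ 0.6023.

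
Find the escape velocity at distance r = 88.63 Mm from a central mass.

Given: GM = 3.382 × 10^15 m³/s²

Convert to SI: r = 88.63 Mm = 8.863e+07 m.
Escape velocity comes from setting total energy to zero: ½v² − GM/r = 0 ⇒ v_esc = √(2GM / r).
v_esc = √(2 · 3.382e+15 / 8.863e+07) m/s ≈ 8736 m/s = 8.736 km/s.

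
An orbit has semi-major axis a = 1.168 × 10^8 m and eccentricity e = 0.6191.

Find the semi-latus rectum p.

p = a (1 − e²).
p = 1.168e+08 · (1 − (0.6191)²) = 1.168e+08 · 0.616715 ≈ 7.203e+07 m = 7.203 × 10^7 m.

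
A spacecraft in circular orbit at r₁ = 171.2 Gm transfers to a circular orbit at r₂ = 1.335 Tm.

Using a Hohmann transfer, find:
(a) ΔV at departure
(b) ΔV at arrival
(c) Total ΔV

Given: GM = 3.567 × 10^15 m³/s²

Convert to SI: r₁ = 171.2 Gm = 1.712e+11 m; r₂ = 1.335 Tm = 1.335e+12 m.
Transfer semi-major axis: a_t = (r₁ + r₂)/2 = (1.712e+11 + 1.335e+12)/2 = 7.531e+11 m.
Circular speeds: v₁ = √(GM/r₁) = 144.344 m/s, v₂ = √(GM/r₂) = 51.6905 m/s.
Transfer speeds (vis-viva v² = GM(2/r − 1/a_t)): v₁ᵗ = 192.183 m/s, v₂ᵗ = 24.6454 m/s.
(a) ΔV₁ = |v₁ᵗ − v₁| ≈ 47.84 m/s = 47.84 m/s.
(b) ΔV₂ = |v₂ − v₂ᵗ| ≈ 27.05 m/s = 27.05 m/s.
(c) ΔV_total = ΔV₁ + ΔV₂ ≈ 74.88 m/s = 74.88 m/s.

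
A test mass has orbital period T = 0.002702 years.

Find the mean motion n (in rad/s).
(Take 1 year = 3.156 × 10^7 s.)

Convert to SI: T = 0.002702 years = 85275.1 s.
n = 2π / T.
n = 2π / 85275.1 s ≈ 7.368e-05 rad/s.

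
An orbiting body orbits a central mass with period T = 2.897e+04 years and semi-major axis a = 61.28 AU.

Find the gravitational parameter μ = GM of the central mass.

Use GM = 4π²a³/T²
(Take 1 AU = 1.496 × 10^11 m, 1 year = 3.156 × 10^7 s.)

Convert to SI: T = 2.897e+04 years = 9.14293e+11 s; a = 61.28 AU = 9.16749e+12 m.
GM = 4π² · a³ / T².
GM = 4π² · (9.16749e+12)³ / (9.14293e+11)² m³/s² ≈ 3.639e+16 m³/s² = 3.639 × 10^16 m³/s².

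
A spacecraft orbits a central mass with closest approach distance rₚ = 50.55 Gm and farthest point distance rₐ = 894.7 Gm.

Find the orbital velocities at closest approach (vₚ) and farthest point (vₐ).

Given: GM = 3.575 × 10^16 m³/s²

Convert to SI: rₚ = 50.55 Gm = 5.055e+10 m; rₐ = 894.7 Gm = 8.947e+11 m.
Use the vis-viva equation v² = GM(2/r − 1/a) with a = (rₚ + rₐ)/2 = (5.055e+10 + 8.947e+11)/2 = 4.72625e+11 m.
vₚ = √(GM · (2/rₚ − 1/a)) = √(3.575e+16 · (2/5.055e+10 − 1/4.72625e+11)) m/s ≈ 1157 m/s = 1.157 km/s.
vₐ = √(GM · (2/rₐ − 1/a)) = √(3.575e+16 · (2/8.947e+11 − 1/4.72625e+11)) m/s ≈ 65.37 m/s = 65.37 m/s.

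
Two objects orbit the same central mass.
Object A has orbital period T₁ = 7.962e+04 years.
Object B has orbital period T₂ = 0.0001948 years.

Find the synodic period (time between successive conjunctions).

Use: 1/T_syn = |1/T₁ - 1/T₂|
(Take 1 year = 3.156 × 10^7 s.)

Convert to SI: T₁ = 7.962e+04 years = 2.51281e+12 s; T₂ = 0.0001948 years = 6147.89 s.
T_syn = |T₁ · T₂ / (T₁ − T₂)|.
T_syn = |2.51281e+12 · 6147.89 / (2.51281e+12 − 6147.89)| s ≈ 6148 s = 0.0001948 years.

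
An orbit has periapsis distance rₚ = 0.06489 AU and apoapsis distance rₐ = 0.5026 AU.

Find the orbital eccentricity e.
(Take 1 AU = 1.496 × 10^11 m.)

Convert to SI: rₚ = 0.06489 AU = 9.70754e+09 m; rₐ = 0.5026 AU = 7.5189e+10 m.
e = (rₐ − rₚ) / (rₐ + rₚ).
e = (7.5189e+10 − 9.70754e+09) / (7.5189e+10 + 9.70754e+09) = 6.54814e+10 / 8.48965e+10 ≈ 0.7713.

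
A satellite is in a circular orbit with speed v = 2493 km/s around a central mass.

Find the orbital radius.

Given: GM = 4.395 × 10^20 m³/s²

Convert to SI: v = 2493 km/s = 2.493e+06 m/s.
For a circular orbit, v² = GM / r, so r = GM / v².
r = 4.395e+20 / (2.493e+06)² m ≈ 7.072e+07 m = 70.72 Mm.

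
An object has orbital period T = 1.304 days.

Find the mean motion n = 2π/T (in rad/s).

Convert to SI: T = 1.304 days = 112666 s.
n = 2π / T.
n = 2π / 112666 s ≈ 5.577e-05 rad/s.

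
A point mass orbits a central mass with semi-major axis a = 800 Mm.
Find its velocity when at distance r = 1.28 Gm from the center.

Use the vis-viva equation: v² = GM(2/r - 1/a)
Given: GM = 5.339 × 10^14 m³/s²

Convert to SI: a = 800 Mm = 8e+08 m; r = 1.28 Gm = 1.28e+09 m.
Vis-viva: v = √(GM · (2/r − 1/a)).
2/r − 1/a = 2/1.28e+09 − 1/8e+08 = 3.125e-10 m⁻¹.
v = √(5.339e+14 · 3.125e-10) m/s ≈ 408.5 m/s = 408.5 m/s.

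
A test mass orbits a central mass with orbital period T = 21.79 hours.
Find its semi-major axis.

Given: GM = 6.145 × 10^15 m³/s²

Convert to SI: T = 21.79 hours = 78444 s.
Invert Kepler's third law: a = (GM · T² / (4π²))^(1/3).
Substituting T = 78444 s and GM = 6.145e+15 m³/s²:
a = (6.145e+15 · (78444)² / (4π²))^(1/3) m
a ≈ 9.857e+07 m = 9.857 × 10^7 m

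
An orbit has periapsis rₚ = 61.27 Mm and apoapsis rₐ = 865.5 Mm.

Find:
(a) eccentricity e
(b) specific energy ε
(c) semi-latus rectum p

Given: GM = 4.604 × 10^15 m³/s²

Convert to SI: rₚ = 61.27 Mm = 6.127e+07 m; rₐ = 865.5 Mm = 8.655e+08 m.
(a) e = (rₐ − rₚ)/(rₐ + rₚ) = (8.655e+08 − 6.127e+07)/(8.655e+08 + 6.127e+07) ≈ 0.8678
(b) With a = (rₚ + rₐ)/2 = 4.63385e+08 m, ε = −GM/(2a) = −4.604e+15/(2 · 4.63385e+08) J/kg ≈ -4.968e+06 J/kg
(c) From a = (rₚ + rₐ)/2 = 4.63385e+08 m and e = (rₐ − rₚ)/(rₐ + rₚ) = 0.867777, p = a(1 − e²) = 4.63385e+08 · (1 − (0.867777)²) ≈ 1.144e+08 m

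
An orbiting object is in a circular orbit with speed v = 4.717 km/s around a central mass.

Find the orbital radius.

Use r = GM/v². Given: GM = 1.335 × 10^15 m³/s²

Convert to SI: v = 4.717 km/s = 4717 m/s.
For a circular orbit, v² = GM / r, so r = GM / v².
r = 1.335e+15 / (4717)² m ≈ 6e+07 m = 60 Mm.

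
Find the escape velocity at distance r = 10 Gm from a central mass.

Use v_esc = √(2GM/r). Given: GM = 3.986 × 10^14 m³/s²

Convert to SI: r = 10 Gm = 1e+10 m.
Escape velocity comes from setting total energy to zero: ½v² − GM/r = 0 ⇒ v_esc = √(2GM / r).
v_esc = √(2 · 3.986e+14 / 1e+10) m/s ≈ 282.3 m/s = 282.3 m/s.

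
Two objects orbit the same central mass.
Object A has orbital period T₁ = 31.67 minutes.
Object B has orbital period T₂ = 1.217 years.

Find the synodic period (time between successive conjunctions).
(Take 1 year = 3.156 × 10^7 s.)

Convert to SI: T₁ = 31.67 minutes = 1900.2 s; T₂ = 1.217 years = 3.84085e+07 s.
T_syn = |T₁ · T₂ / (T₁ − T₂)|.
T_syn = |1900.2 · 3.84085e+07 / (1900.2 − 3.84085e+07)| s ≈ 1900 s = 31.67 minutes.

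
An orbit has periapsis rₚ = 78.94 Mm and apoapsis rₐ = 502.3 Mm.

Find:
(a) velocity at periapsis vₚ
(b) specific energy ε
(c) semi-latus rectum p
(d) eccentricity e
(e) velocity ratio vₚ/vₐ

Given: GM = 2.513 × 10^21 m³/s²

Convert to SI: rₚ = 78.94 Mm = 7.894e+07 m; rₐ = 502.3 Mm = 5.023e+08 m.
(a) With a = (rₚ + rₐ)/2 = 2.9062e+08 m, vₚ = √(GM (2/rₚ − 1/a)) = √(2.513e+21 · (2/7.894e+07 − 1/2.9062e+08)) m/s ≈ 7.418e+06 m/s
(b) With a = (rₚ + rₐ)/2 = 2.9062e+08 m, ε = −GM/(2a) = −2.513e+21/(2 · 2.9062e+08) J/kg ≈ -4.324e+12 J/kg
(c) From a = (rₚ + rₐ)/2 = 2.9062e+08 m and e = (rₐ − rₚ)/(rₐ + rₚ) = 0.728374, p = a(1 − e²) = 2.9062e+08 · (1 − (0.728374)²) ≈ 1.364e+08 m
(d) e = (rₐ − rₚ)/(rₐ + rₚ) = (5.023e+08 − 7.894e+07)/(5.023e+08 + 7.894e+07) ≈ 0.7284
(e) Conservation of angular momentum (rₚvₚ = rₐvₐ) gives vₚ/vₐ = rₐ/rₚ = 5.023e+08/7.894e+07 ≈ 6.363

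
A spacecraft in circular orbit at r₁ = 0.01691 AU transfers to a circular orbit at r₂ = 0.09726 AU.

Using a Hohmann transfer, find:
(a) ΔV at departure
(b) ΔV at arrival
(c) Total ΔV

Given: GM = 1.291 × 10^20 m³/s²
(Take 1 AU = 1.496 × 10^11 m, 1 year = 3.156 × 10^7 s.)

Convert to SI: r₁ = 0.01691 AU = 2.52974e+09 m; r₂ = 0.09726 AU = 1.45501e+10 m.
Transfer semi-major axis: a_t = (r₁ + r₂)/2 = (2.52974e+09 + 1.45501e+10)/2 = 8.53992e+09 m.
Circular speeds: v₁ = √(GM/r₁) = 225905 m/s, v₂ = √(GM/r₂) = 94195.5 m/s.
Transfer speeds (vis-viva v² = GM(2/r − 1/a_t)): v₁ᵗ = 294871 m/s, v₂ᵗ = 51267.4 m/s.
(a) ΔV₁ = |v₁ᵗ − v₁| ≈ 6.897e+04 m/s = 14.55 AU/year.
(b) ΔV₂ = |v₂ − v₂ᵗ| ≈ 4.293e+04 m/s = 9.056 AU/year.
(c) ΔV_total = ΔV₁ + ΔV₂ ≈ 1.119e+05 m/s = 23.61 AU/year.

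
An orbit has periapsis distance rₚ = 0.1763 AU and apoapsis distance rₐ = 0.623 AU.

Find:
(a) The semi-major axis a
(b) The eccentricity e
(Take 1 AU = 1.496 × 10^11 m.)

Convert to SI: rₚ = 0.1763 AU = 2.63745e+10 m; rₐ = 0.623 AU = 9.32008e+10 m.
(a) a = (rₚ + rₐ) / 2 = (2.63745e+10 + 9.32008e+10) / 2 ≈ 5.979e+10 m = 0.3997 AU.
(b) e = (rₐ − rₚ) / (rₐ + rₚ) = (9.32008e+10 − 2.63745e+10) / (9.32008e+10 + 2.63745e+10) ≈ 0.5589.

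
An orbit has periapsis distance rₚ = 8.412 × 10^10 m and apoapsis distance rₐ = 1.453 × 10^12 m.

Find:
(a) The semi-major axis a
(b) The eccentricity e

(a) a = (rₚ + rₐ) / 2 = (8.412e+10 + 1.453e+12) / 2 ≈ 7.686e+11 m = 7.686 × 10^11 m.
(b) e = (rₐ − rₚ) / (rₐ + rₚ) = (1.453e+12 − 8.412e+10) / (1.453e+12 + 8.412e+10) ≈ 0.8905.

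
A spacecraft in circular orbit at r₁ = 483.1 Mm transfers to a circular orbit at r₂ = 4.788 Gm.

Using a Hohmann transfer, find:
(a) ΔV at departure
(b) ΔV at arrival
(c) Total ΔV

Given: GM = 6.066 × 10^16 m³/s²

Convert to SI: r₁ = 483.1 Mm = 4.831e+08 m; r₂ = 4.788 Gm = 4.788e+09 m.
Transfer semi-major axis: a_t = (r₁ + r₂)/2 = (4.831e+08 + 4.788e+09)/2 = 2.63555e+09 m.
Circular speeds: v₁ = √(GM/r₁) = 11205.5 m/s, v₂ = √(GM/r₂) = 3559.38 m/s.
Transfer speeds (vis-viva v² = GM(2/r − 1/a_t)): v₁ᵗ = 15103.4 m/s, v₂ᵗ = 1523.9 m/s.
(a) ΔV₁ = |v₁ᵗ − v₁| ≈ 3898 m/s = 3.898 km/s.
(b) ΔV₂ = |v₂ − v₂ᵗ| ≈ 2035 m/s = 2.035 km/s.
(c) ΔV_total = ΔV₁ + ΔV₂ ≈ 5933 m/s = 5.933 km/s.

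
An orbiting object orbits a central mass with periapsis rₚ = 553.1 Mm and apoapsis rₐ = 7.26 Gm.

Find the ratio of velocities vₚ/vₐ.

Convert to SI: rₚ = 553.1 Mm = 5.531e+08 m; rₐ = 7.26 Gm = 7.26e+09 m.
Conservation of angular momentum gives rₚvₚ = rₐvₐ, so vₚ/vₐ = rₐ/rₚ.
vₚ/vₐ = 7.26e+09 / 5.531e+08 ≈ 13.13.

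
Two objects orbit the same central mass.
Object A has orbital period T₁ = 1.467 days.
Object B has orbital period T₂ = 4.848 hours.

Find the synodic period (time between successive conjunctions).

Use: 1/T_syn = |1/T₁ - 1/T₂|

Convert to SI: T₁ = 1.467 days = 126749 s; T₂ = 4.848 hours = 17452.8 s.
T_syn = |T₁ · T₂ / (T₁ − T₂)|.
T_syn = |126749 · 17452.8 / (126749 − 17452.8)| s ≈ 2.024e+04 s = 5.622 hours.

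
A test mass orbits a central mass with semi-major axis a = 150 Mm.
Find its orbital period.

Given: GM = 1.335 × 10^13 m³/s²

Convert to SI: a = 150 Mm = 1.5e+08 m.
Kepler's third law: T = 2π √(a³ / GM).
Substituting a = 1.5e+08 m and GM = 1.335e+13 m³/s²:
T = 2π √((1.5e+08)³ / 1.335e+13) s
T ≈ 3.159e+06 s = 36.56 days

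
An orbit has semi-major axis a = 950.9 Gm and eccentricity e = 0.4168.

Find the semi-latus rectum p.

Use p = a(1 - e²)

Convert to SI: a = 950.9 Gm = 9.509e+11 m.
p = a (1 − e²).
p = 9.509e+11 · (1 − (0.4168)²) = 9.509e+11 · 0.826278 ≈ 7.857e+11 m = 785.7 Gm.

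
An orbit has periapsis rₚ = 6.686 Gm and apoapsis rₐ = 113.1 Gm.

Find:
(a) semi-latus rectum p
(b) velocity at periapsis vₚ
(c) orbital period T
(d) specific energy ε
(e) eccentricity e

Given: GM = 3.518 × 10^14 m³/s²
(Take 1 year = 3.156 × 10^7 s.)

Convert to SI: rₚ = 6.686 Gm = 6.686e+09 m; rₐ = 113.1 Gm = 1.131e+11 m.
(a) From a = (rₚ + rₐ)/2 = 5.9893e+10 m and e = (rₐ − rₚ)/(rₐ + rₚ) = 0.888368, p = a(1 − e²) = 5.9893e+10 · (1 − (0.888368)²) ≈ 1.263e+10 m
(b) With a = (rₚ + rₐ)/2 = 5.9893e+10 m, vₚ = √(GM (2/rₚ − 1/a)) = √(3.518e+14 · (2/6.686e+09 − 1/5.9893e+10)) m/s ≈ 315.2 m/s
(c) With a = (rₚ + rₐ)/2 = 5.9893e+10 m, T = 2π √(a³/GM) = 2π √((5.9893e+10)³/3.518e+14) s ≈ 4.91e+09 s
(d) With a = (rₚ + rₐ)/2 = 5.9893e+10 m, ε = −GM/(2a) = −3.518e+14/(2 · 5.9893e+10) J/kg ≈ -2937 J/kg
(e) e = (rₐ − rₚ)/(rₐ + rₚ) = (1.131e+11 − 6.686e+09)/(1.131e+11 + 6.686e+09) ≈ 0.8884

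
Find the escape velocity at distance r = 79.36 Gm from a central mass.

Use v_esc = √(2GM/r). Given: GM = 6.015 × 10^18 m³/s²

Convert to SI: r = 79.36 Gm = 7.936e+10 m.
Escape velocity comes from setting total energy to zero: ½v² − GM/r = 0 ⇒ v_esc = √(2GM / r).
v_esc = √(2 · 6.015e+18 / 7.936e+10) m/s ≈ 1.231e+04 m/s = 12.31 km/s.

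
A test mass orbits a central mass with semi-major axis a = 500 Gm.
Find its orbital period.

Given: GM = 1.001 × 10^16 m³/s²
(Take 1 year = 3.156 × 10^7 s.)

Convert to SI: a = 500 Gm = 5e+11 m.
Kepler's third law: T = 2π √(a³ / GM).
Substituting a = 5e+11 m and GM = 1.001e+16 m³/s²:
T = 2π √((5e+11)³ / 1.001e+16) s
T ≈ 2.22e+10 s = 703.5 years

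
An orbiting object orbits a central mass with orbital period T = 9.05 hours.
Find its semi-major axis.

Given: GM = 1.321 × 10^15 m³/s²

Convert to SI: T = 9.05 hours = 32580 s.
Invert Kepler's third law: a = (GM · T² / (4π²))^(1/3).
Substituting T = 32580 s and GM = 1.321e+15 m³/s²:
a = (1.321e+15 · (32580)² / (4π²))^(1/3) m
a ≈ 3.287e+07 m = 32.87 Mm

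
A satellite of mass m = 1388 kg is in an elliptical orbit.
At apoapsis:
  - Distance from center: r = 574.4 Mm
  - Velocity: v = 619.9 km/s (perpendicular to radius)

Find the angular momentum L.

Convert to SI: r = 574.4 Mm = 5.744e+08 m; v = 619.9 km/s = 619900 m/s.
Since v is perpendicular to r, L = m · v · r.
L = 1388 · 619900 · 5.744e+08 kg·m²/s ≈ 4.942e+17 kg·m²/s.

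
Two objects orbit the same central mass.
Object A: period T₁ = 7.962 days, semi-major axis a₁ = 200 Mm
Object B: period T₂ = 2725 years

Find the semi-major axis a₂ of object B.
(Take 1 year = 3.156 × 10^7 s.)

Convert to SI: T₁ = 7.962 days = 687917 s; a₁ = 200 Mm = 2e+08 m; T₂ = 2725 years = 8.6001e+10 s.
Kepler's third law: (T₁/T₂)² = (a₁/a₂)³ ⇒ a₂ = a₁ · (T₂/T₁)^(2/3).
T₂/T₁ = 8.6001e+10 / 687917 = 125017.
a₂ = 2e+08 · (125017)^(2/3) m ≈ 5e+11 m = 500 Gm.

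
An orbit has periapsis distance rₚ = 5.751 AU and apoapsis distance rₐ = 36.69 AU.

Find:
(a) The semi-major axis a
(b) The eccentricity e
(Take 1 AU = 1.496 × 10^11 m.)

Convert to SI: rₚ = 5.751 AU = 8.6035e+11 m; rₐ = 36.69 AU = 5.48882e+12 m.
(a) a = (rₚ + rₐ) / 2 = (8.6035e+11 + 5.48882e+12) / 2 ≈ 3.175e+12 m = 21.22 AU.
(b) e = (rₐ − rₚ) / (rₐ + rₚ) = (5.48882e+12 − 8.6035e+11) / (5.48882e+12 + 8.6035e+11) ≈ 0.729.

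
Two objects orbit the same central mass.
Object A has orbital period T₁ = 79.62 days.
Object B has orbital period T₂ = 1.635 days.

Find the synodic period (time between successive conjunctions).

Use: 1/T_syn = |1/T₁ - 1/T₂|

Convert to SI: T₁ = 79.62 days = 6.87917e+06 s; T₂ = 1.635 days = 141264 s.
T_syn = |T₁ · T₂ / (T₁ − T₂)|.
T_syn = |6.87917e+06 · 141264 / (6.87917e+06 − 141264)| s ≈ 1.442e+05 s = 1.669 days.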